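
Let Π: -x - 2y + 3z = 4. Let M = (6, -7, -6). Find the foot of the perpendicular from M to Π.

(5, -9, -3)

Foot = M − λn with λ = (n·M − d)/|n|² = (-10 − 4)/14 = -1.
Foot = (6, -7, -6) − (-1)·(-1, -2, 3) = (5, -9, -3).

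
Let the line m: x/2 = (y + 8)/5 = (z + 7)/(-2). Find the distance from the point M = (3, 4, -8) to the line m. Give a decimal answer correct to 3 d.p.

m has direction (2, 5, -2) through (0, -8, -7).
Taking (0, -8, -7) on m with direction v = (2, 5, -2): w = M − (0, -8, -7) = (3, 12, -1), and w × v = (-19, 4, -9).
Distance = |w × v| / |v| = √458 / √33 ≈ 3.725.

3.725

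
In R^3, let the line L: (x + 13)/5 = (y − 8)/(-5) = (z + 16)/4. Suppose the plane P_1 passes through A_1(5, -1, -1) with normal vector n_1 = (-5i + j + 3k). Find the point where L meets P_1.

(2, -7, -4)

L has direction (5, -5, 4) through (-13, 8, -16).
P_1: n_1·r = n_1·A_1 gives -5x + y + 3z = -29.
Substitute r = (-13, 8, -16) + t(5, -5, 4) into the plane: 25 + (-18)t = -29, so t = 3.
Intersection: (-13, 8, -16) + 3·(5, -5, 4) = (2, -7, -4).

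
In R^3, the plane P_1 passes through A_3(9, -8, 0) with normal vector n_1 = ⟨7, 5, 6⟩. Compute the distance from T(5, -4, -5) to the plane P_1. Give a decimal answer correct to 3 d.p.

3.623

P_1: n_1·r = n_1·A_3 gives 7x + 5y + 6z = 23.
n·T − d = (7)·(5) + (5)·(-4) + (6)·(-5) − 23 = -38; |n| = √110.
Distance = |-38| / √110 = 38/√110 ≈ 3.623.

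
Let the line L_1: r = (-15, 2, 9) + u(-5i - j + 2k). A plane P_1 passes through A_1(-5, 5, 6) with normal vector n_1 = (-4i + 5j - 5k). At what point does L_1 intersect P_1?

(-5, 4, 5)

P_1: n_1·r = n_1·A_1 gives -4x + 5y - 5z = 15.
Substitute r = (-15, 2, 9) + t(-5, -1, 2) into the plane: 25 + 5t = 15, so t = -2.
Intersection: (-15, 2, 9) + (-2)·(-5, -1, 2) = (-5, 4, 5).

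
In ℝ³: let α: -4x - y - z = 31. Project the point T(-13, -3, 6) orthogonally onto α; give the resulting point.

Foot = T − λn with λ = (n·T − d)/|n|² = (49 − 31)/18 = 1.
Foot = (-13, -3, 6) − 1·(-4, -1, -1) = (-9, -2, 7).

(-9, -2, 7)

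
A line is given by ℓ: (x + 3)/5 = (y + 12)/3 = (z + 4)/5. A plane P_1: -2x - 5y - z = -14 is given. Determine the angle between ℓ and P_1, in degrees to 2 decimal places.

45.49

ℓ has direction (5, 3, 5) through (-3, -12, -4).
sin θ = |n·v| / (|n||v|) = |-30| / (√30 · √59) = 0.71307.
θ ≈ 45.49°.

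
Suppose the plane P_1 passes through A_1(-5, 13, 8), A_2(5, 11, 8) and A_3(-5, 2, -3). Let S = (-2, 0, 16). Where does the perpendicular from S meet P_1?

A_1A_2 = (10, -2, 0), A_1A_3 = (0, -11, -11); a normal to P_1 is A_1A_2 × A_1A_3 = (22, 110, -110).
Using A_1: P_1 has equation 22x + 110y - 110z = 440.
Foot = S − λn with λ = (n·S − d)/|n|² = (-1804 − 440)/24684 = -1/11.
Foot = (-2, 0, 16) − (-1/11)·(22, 110, -110) = (0, 10, 6).

(0, 10, 6)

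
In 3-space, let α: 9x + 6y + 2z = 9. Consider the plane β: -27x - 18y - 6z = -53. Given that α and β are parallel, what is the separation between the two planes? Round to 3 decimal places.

Rescale β by 1/(-3): 9x + 6y + 2z = 53/3. Then distance = |9 − (53/3)| / √121 ≈ 0.788.

0.788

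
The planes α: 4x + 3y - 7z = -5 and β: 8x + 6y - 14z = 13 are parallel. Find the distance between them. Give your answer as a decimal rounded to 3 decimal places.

Rescale β by 1/2: 4x + 3y - 7z = 13/2. Then distance = |-5 − (13/2)| / √74 ≈ 1.337.

1.337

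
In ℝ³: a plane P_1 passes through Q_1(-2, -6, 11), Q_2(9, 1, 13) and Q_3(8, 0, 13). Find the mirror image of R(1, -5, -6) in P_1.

(-11, 7, 18)

Q_1Q_2 = (11, 7, 2), Q_1Q_3 = (10, 6, 2); a normal to P_1 is Q_1Q_2 × Q_1Q_3 = (2, -2, -4).
Using Q_1: P_1 has equation 2x - 2y - 4z = -36.
λ = (n·R − d)/|n|² = (36 − (-36))/24 = 3.
Reflection = R − 2λn = (1, -5, -6) − 6·(2, -2, -4) = (-11, 7, 18).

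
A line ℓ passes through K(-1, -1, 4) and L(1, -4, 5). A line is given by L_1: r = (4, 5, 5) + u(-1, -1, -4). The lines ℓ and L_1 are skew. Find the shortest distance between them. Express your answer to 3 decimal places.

A direction vector for ℓ is L − K = (2, -3, 1).
Common perpendicular direction n = (2, -3, 1) × (-1, -1, -4) = (13, 7, -5).
With w = (4, 5, 5) − (-1, -1, 4) = (5, 6, 1), w · n = 102.
Distance = |w · n| / |n| = |102| / √243 ≈ 6.543.

6.543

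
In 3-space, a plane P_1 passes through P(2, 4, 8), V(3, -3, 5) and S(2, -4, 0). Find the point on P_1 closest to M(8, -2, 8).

PV = (1, -7, -3), PS = (0, -8, -8); a normal to P_1 is PV × PS = (32, 8, -8).
Using P: P_1 has equation 32x + 8y - 8z = 32.
Foot = M − λn with λ = (n·M − d)/|n|² = (176 − 32)/1152 = 1/8.
Foot = (8, -2, 8) − (1/8)·(32, 8, -8) = (4, -3, 9).

(4, -3, 9)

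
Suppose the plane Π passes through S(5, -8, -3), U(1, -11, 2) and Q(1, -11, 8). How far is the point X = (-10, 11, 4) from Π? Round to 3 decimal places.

SU = (-4, -3, 5), SQ = (-4, -3, 11); a normal to Π is SU × SQ = (-18, 24, 0).
Using S: Π has equation -18x + 24y = -282.
n·X − d = (-18)·(-10) + (24)·(11) + (0)·(4) − (-282) = 726; |n| = √900.
Distance = |726| / √900 = 726/√900 ≈ 24.200.

24.200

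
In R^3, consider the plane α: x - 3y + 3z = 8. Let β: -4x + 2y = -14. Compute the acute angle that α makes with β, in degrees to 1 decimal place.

cos θ = |n₁·n₂| / (|n₁||n₂|) = |-10| / (√19 · √20).
θ = arccos(0.51299) ≈ 59.1°.

59.1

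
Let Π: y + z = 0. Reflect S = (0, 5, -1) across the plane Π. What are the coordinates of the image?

(0, 1, -5)

λ = (n·S − d)/|n|² = (4 − 0)/2 = 2.
Reflection = S − 2λn = (0, 5, -1) − 4·(0, 1, 1) = (0, 1, -5).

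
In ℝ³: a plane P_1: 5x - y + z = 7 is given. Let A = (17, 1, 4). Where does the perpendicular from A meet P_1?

(2, 4, 1)

Foot = A − λn with λ = (n·A − d)/|n|² = (88 − 7)/27 = 3.
Foot = (17, 1, 4) − 3·(5, -1, 1) = (2, 4, 1).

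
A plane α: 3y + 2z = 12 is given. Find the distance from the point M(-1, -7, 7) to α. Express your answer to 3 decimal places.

5.270

n·M − d = (0)·(-1) + (3)·(-7) + (2)·(7) − 12 = -19; |n| = √13.
Distance = |-19| / √13 = 19/√13 ≈ 5.270.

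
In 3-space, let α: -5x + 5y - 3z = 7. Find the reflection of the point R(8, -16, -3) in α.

(-12, 4, -15)

λ = (n·R − d)/|n|² = (-111 − 7)/59 = -2.
Reflection = R − 2λn = (8, -16, -3) − (-4)·(-5, 5, -3) = (-12, 4, -15).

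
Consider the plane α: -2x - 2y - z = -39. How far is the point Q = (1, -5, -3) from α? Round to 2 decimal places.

16.67

n·Q − d = (-2)·(1) + (-2)·(-5) + (-1)·(-3) − (-39) = 50; |n| = √9.
Distance = |50| / √9 = 50/√9 ≈ 16.67.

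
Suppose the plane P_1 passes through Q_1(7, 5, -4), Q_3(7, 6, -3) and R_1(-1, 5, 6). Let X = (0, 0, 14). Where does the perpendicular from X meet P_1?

Q_1Q_3 = (0, 1, 1), Q_1R_1 = (-8, 0, 10); a normal to P_1 is Q_1Q_3 × Q_1R_1 = (10, -8, 8).
Using Q_1: P_1 has equation 10x - 8y + 8z = -2.
Foot = X − λn with λ = (n·X − d)/|n|² = (112 − (-2))/228 = 1/2.
Foot = (0, 0, 14) − (1/2)·(10, -8, 8) = (-5, 4, 10).

(-5, 4, 10)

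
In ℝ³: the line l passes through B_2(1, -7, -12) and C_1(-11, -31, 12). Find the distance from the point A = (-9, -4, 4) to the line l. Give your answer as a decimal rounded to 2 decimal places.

A direction vector for l is C_1 − B_2 = (-12, -24, 24).
Taking (1, -7, -12) on l with direction v = (-12, -24, 24): w = A − (1, -7, -12) = (-10, 3, 16), and w × v = (456, 48, 276).
Distance = |w × v| / |v| = √286416 / √1296 ≈ 14.87.

14.87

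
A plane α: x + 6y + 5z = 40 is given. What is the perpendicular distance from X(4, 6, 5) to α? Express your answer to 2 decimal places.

3.18

n·X − d = (1)·(4) + (6)·(6) + (5)·(5) − 40 = 25; |n| = √62.
Distance = |25| / √62 = 25/√62 ≈ 3.18.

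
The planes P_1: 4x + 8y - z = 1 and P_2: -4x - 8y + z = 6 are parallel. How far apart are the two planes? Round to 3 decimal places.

Rescale P_2 by 1/(-1): 4x + 8y - z = -6. Then distance = |1 − (-6)| / √81 ≈ 0.778.

0.778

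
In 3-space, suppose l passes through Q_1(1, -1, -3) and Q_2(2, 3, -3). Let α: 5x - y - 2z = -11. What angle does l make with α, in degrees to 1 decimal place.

2.5

A direction vector for l is Q_2 − Q_1 = (1, 4, 0).
sin θ = |n·v| / (|n||v|) = |1| / (√30 · √17) = 0.04428.
θ ≈ 2.5°.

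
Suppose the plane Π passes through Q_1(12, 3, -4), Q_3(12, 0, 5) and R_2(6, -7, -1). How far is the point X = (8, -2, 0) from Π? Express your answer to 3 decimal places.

Q_1Q_3 = (0, -3, 9), Q_1R_2 = (-6, -10, 3); a normal to Π is Q_1Q_3 × Q_1R_2 = (81, -54, -18).
Using Q_1: Π has equation 81x - 54y - 18z = 882.
n·X − d = (81)·(8) + (-54)·(-2) + (-18)·(0) − 882 = -126; |n| = √9801.
Distance = |-126| / √9801 = 126/√9801 ≈ 1.273.

1.273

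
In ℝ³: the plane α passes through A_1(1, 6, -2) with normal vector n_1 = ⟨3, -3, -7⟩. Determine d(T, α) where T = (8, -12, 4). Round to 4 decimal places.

4.0316

α: n_1·r = n_1·A_1 gives 3x - 3y - 7z = -1.
n·T − d = (3)·(8) + (-3)·(-12) + (-7)·(4) − (-1) = 33; |n| = √67.
Distance = |33| / √67 = 33/√67 ≈ 4.0316.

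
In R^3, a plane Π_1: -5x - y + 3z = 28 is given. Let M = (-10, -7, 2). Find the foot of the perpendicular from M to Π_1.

(-5, -6, -1)

Foot = M − λn with λ = (n·M − d)/|n|² = (63 − 28)/35 = 1.
Foot = (-10, -7, 2) − 1·(-5, -1, 3) = (-5, -6, -1).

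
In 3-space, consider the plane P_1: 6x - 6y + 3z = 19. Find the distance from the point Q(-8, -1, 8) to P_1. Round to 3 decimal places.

n·Q − d = (6)·(-8) + (-6)·(-1) + (3)·(8) − 19 = -37; |n| = √81.
Distance = |-37| / √81 = 37/√81 ≈ 4.111.

4.111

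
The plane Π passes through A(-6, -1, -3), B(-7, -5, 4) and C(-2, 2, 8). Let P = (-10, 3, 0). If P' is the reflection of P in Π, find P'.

AB = (-1, -4, 7), AC = (4, 3, 11); a normal to Π is AB × AC = (-65, 39, 13).
Using A: Π has equation -65x + 39y + 13z = 312.
λ = (n·P − d)/|n|² = (767 − 312)/5915 = 1/13.
Reflection = P − 2λn = (-10, 3, 0) − (2/13)·(-65, 39, 13) = (0, -3, -2).

(0, -3, -2)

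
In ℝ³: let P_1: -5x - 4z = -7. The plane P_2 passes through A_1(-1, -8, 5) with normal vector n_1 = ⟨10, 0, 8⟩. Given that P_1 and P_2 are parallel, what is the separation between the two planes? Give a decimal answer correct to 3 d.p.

P_2: n_1·r = n_1·A_1 gives 10x + 8z = 30.
Rescale P_2 by 1/(-2): -5x - 4z = -15. Then distance = |-7 − (-15)| / √41 ≈ 1.249.

1.249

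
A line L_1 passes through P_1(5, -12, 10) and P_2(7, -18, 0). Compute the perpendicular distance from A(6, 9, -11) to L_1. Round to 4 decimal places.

A direction vector for L_1 is P_2 − P_1 = (2, -6, -10).
Taking (5, -12, 10) on L_1 with direction v = (2, -6, -10): w = A − (5, -12, 10) = (1, 21, -21), and w × v = (-336, -32, -48).
Distance = |w × v| / |v| = √116224 / √140 ≈ 28.8127.

28.8127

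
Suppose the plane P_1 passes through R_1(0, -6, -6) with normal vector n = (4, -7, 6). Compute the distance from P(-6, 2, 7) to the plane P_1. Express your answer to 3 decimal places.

P_1: n·r = n·R_1 gives 4x - 7y + 6z = 6.
n·P − d = (4)·(-6) + (-7)·(2) + (6)·(7) − 6 = -2; |n| = √101.
Distance = |-2| / √101 = 2/√101 ≈ 0.199.

0.199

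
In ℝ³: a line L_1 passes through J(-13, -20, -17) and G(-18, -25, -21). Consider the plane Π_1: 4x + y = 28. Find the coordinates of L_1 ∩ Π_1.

A direction vector for L_1 is G − J = (-5, -5, -4).
Substitute r = (-13, -20, -17) + t(-5, -5, -4) into the plane: -72 + (-25)t = 28, so t = -4.
Intersection: (-13, -20, -17) + (-4)·(-5, -5, -4) = (7, 0, -1).

(7, 0, -1)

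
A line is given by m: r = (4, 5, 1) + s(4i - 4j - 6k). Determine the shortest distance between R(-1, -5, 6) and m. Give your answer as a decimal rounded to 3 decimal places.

12.187

Taking (4, 5, 1) on m with direction v = (4, -4, -6): w = R − (4, 5, 1) = (-5, -10, 5), and w × v = (80, -10, 60).
Distance = |w × v| / |v| = √10100 / √68 ≈ 12.187.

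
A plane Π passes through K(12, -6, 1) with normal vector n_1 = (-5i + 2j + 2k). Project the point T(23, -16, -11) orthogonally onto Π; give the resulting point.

(8, -10, -5)

Π: n_1·r = n_1·K gives -5x + 2y + 2z = -70.
Foot = T − λn with λ = (n·T − d)/|n|² = (-169 − (-70))/33 = -3.
Foot = (23, -16, -11) − (-3)·(-5, 2, 2) = (8, -10, -5).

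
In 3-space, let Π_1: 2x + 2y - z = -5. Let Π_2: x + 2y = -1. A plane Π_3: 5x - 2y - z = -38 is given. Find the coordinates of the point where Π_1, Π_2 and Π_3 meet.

Solving the 3×3 linear system 2x + 2y - z = -5, x + 2y = -1, 5x - 2y - z = -38 (e.g. by elimination or Cramer's rule, determinant = 10) gives (-7, 3, -3).

(-7, 3, -3)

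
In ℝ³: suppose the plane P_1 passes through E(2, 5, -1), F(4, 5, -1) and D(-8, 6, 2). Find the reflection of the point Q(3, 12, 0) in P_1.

(3, 0, 4)

EF = (2, 0, 0), ED = (-10, 1, 3); a normal to P_1 is EF × ED = (0, -6, 2).
Using E: P_1 has equation -6y + 2z = -32.
λ = (n·Q − d)/|n|² = (-72 − (-32))/40 = -1.
Reflection = Q − 2λn = (3, 12, 0) − (-2)·(0, -6, 2) = (3, 0, 4).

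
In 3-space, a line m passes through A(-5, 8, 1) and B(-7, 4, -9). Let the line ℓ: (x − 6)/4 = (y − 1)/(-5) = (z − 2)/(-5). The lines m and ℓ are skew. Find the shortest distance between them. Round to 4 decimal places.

A direction vector for m is B − A = (-2, -4, -10).
ℓ has direction (4, -5, -5) through (6, 1, 2).
Common perpendicular direction n = (-2, -4, -10) × (4, -5, -5) = (-30, -50, 26).
With w = (6, 1, 2) − (-5, 8, 1) = (11, -7, 1), w · n = 46.
Distance = |w · n| / |n| = |46| / √4076 ≈ 0.7205.

0.7205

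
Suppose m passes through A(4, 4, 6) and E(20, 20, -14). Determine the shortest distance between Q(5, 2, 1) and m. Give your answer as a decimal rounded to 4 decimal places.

A direction vector for m is E − A = (16, 16, -20).
Taking (4, 4, 6) on m with direction v = (16, 16, -20): w = Q − (4, 4, 6) = (1, -2, -5), and w × v = (120, -60, 48).
Distance = |w × v| / |v| = √20304 / √912 ≈ 4.7184.

4.7184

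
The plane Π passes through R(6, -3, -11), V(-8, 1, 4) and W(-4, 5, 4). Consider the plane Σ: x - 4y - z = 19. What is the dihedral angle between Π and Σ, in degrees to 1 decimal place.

61.1

RV = (-14, 4, 15), RW = (-10, 8, 15); a normal to Π is RV × RW = (-60, 60, -72).
Using R: Π has equation -60x + 60y - 72z = 252.
cos θ = |n₁·n₂| / (|n₁||n₂|) = |-228| / (√12384 · √18).
θ = arccos(0.48291) ≈ 61.1°.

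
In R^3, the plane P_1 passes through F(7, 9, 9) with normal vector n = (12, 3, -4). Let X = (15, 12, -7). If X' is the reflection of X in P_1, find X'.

P_1: n·r = n·F gives 12x + 3y - 4z = 75.
λ = (n·X − d)/|n|² = (244 − 75)/169 = 1.
Reflection = X − 2λn = (15, 12, -7) − 2·(12, 3, -4) = (-9, 6, 1).

(-9, 6, 1)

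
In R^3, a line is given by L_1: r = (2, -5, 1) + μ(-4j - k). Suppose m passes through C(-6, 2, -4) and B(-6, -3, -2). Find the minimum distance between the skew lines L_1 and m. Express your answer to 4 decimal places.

8.0000

A direction vector for m is B − C = (0, -5, 2).
Common perpendicular direction n = (0, -4, -1) × (0, -5, 2) = (-13, 0, 0).
With w = (-6, 2, -4) − (2, -5, 1) = (-8, 7, -5), w · n = 104.
Distance = |w · n| / |n| = |104| / √169 ≈ 8.0000.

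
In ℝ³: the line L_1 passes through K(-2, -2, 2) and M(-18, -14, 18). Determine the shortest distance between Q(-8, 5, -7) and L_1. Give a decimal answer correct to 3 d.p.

11.808

A direction vector for L_1 is M − K = (-16, -12, 16).
Taking (-2, -2, 2) on L_1 with direction v = (-16, -12, 16): w = Q − (-2, -2, 2) = (-6, 7, -9), and w × v = (4, 240, 184).
Distance = |w × v| / |v| = √91472 / √656 ≈ 11.808.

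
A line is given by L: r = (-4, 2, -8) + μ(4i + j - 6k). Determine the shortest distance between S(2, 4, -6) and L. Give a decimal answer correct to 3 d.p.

6.348

Taking (-4, 2, -8) on L with direction v = (4, 1, -6): w = S − (-4, 2, -8) = (6, 2, 2), and w × v = (-14, 44, -2).
Distance = |w × v| / |v| = √2136 / √53 ≈ 6.348.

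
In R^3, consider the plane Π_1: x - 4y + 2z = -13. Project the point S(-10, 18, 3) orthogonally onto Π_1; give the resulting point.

Foot = S − λn with λ = (n·S − d)/|n|² = (-76 − (-13))/21 = -3.
Foot = (-10, 18, 3) − (-3)·(1, -4, 2) = (-7, 6, 9).

(-7, 6, 9)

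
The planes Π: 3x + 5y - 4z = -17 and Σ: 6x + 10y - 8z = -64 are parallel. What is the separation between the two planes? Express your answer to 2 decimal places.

2.12

Rescale Σ by 1/2: 3x + 5y - 4z = -32. Then distance = |-17 − (-32)| / √50 ≈ 2.12.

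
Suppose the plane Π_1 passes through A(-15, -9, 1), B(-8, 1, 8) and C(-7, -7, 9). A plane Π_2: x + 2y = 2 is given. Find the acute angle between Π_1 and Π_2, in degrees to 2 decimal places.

71.57

AB = (7, 10, 7), AC = (8, 2, 8); a normal to Π_1 is AB × AC = (66, 0, -66).
Using A: Π_1 has equation 66x - 66z = -1056.
cos θ = |n₁·n₂| / (|n₁||n₂|) = |66| / (√8712 · √5).
θ = arccos(0.31623) ≈ 71.57°.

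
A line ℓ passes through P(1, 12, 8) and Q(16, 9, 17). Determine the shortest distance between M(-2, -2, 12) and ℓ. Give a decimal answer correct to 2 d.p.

14.75

A direction vector for ℓ is Q − P = (15, -3, 9).
Taking (1, 12, 8) on ℓ with direction v = (15, -3, 9): w = M − (1, 12, 8) = (-3, -14, 4), and w × v = (-114, 87, 219).
Distance = |w × v| / |v| = √68526 / √315 ≈ 14.75.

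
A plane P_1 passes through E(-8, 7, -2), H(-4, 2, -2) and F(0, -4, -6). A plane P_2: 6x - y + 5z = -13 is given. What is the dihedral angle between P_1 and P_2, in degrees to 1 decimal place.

EH = (4, -5, 0), EF = (8, -11, -4); a normal to P_1 is EH × EF = (20, 16, -4).
Using E: P_1 has equation 20x + 16y - 4z = -40.
cos θ = |n₁·n₂| / (|n₁||n₂|) = |84| / (√672 · √62).
θ = arccos(0.41153) ≈ 65.7°.

65.7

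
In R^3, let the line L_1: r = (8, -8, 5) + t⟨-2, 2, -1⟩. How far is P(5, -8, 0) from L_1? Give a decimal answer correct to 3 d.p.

4.534

Taking (8, -8, 5) on L_1 with direction v = (-2, 2, -1): w = P − (8, -8, 5) = (-3, 0, -5), and w × v = (10, 7, -6).
Distance = |w × v| / |v| = √185 / √9 ≈ 4.534.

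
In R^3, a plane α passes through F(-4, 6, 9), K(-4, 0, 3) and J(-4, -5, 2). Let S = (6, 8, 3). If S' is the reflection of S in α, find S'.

FK = (0, -6, -6), FJ = (0, -11, -7); a normal to α is FK × FJ = (-24, 0, 0).
Using F: α has equation -24x = 96.
λ = (n·S − d)/|n|² = (-144 − 96)/576 = -5/12.
Reflection = S − 2λn = (6, 8, 3) − (-5/6)·(-24, 0, 0) = (-14, 8, 3).

(-14, 8, 3)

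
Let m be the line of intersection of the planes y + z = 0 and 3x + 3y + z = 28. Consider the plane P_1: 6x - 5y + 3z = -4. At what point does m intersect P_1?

Direction of m: (0, 1, 1) × (3, 3, 1) = (-2, 3, -3).
A point on m: solving the two plane equations with x = 12 gives (12, -4, 4).
Substitute r = (12, -4, 4) + t(-2, 3, -3) into the plane: 104 + (-36)t = -4, so t = 3.
Intersection: (12, -4, 4) + 3·(-2, 3, -3) = (6, 5, -5).

(6, 5, -5)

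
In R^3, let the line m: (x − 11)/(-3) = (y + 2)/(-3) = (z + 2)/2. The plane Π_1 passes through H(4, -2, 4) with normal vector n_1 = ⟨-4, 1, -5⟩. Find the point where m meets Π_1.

(5, -8, 2)

m has direction (-3, -3, 2) through (11, -2, -2).
Π_1: n_1·r = n_1·H gives -4x + y - 5z = -38.
Substitute r = (11, -2, -2) + t(-3, -3, 2) into the plane: -36 + (-1)t = -38, so t = 2.
Intersection: (11, -2, -2) + 2·(-3, -3, 2) = (5, -8, 2).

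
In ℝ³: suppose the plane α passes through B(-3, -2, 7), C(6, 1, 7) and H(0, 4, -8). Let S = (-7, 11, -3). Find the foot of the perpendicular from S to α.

(-4, 2, -6)

BC = (9, 3, 0), BH = (3, 6, -15); a normal to α is BC × BH = (-45, 135, 45).
Using B: α has equation -45x + 135y + 45z = 180.
Foot = S − λn with λ = (n·S − d)/|n|² = (1665 − 180)/22275 = 1/15.
Foot = (-7, 11, -3) − (1/15)·(-45, 135, 45) = (-4, 2, -6).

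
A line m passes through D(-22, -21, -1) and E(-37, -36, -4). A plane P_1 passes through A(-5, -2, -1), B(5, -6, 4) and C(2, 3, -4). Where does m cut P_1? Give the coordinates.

(-7, -6, 2)

A direction vector for m is E − D = (-15, -15, -3).
AB = (10, -4, 5), AC = (7, 5, -3); a normal to P_1 is AB × AC = (-13, 65, 78).
Using A: P_1 has equation -13x + 65y + 78z = -143.
Substitute r = (-22, -21, -1) + t(-15, -15, -3) into the plane: -1157 + (-1014)t = -143, so t = -1.
Intersection: (-22, -21, -1) + (-1)·(-15, -15, -3) = (-7, -6, 2).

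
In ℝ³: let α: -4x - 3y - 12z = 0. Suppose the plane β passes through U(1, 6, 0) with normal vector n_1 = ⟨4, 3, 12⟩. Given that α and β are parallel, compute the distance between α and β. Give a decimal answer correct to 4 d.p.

1.6923

β: n_1·r = n_1·U gives 4x + 3y + 12z = 22.
Rescale β by 1/(-1): -4x - 3y - 12z = -22. Then distance = |0 − (-22)| / √169 ≈ 1.6923.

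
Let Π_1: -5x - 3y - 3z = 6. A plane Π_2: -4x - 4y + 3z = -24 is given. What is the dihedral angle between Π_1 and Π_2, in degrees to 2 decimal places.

56.79

cos θ = |n₁·n₂| / (|n₁||n₂|) = |23| / (√43 · √41).
θ = arccos(0.54777) ≈ 56.79°.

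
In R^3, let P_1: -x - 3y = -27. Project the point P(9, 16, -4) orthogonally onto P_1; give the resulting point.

Foot = P − λn with λ = (n·P − d)/|n|² = (-57 − (-27))/10 = -3.
Foot = (9, 16, -4) − (-3)·(-1, -3, 0) = (6, 7, -4).

(6, 7, -4)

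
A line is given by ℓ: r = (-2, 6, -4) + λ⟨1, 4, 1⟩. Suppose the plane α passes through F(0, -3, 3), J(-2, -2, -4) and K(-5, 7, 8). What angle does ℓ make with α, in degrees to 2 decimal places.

FJ = (-2, 1, -7), FK = (-5, 10, 5); a normal to α is FJ × FK = (75, 45, -15).
Using F: α has equation 75x + 45y - 15z = -180.
sin θ = |n·v| / (|n||v|) = |240| / (√7875 · √18) = 0.63746.
θ ≈ 39.60°.

39.60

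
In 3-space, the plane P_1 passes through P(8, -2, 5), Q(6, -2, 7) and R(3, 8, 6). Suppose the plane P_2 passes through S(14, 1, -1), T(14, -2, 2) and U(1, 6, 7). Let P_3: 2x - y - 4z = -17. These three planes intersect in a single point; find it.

(5, 3, 6)

PQ = (-2, 0, 2), PR = (-5, 10, 1); a normal to P_1 is PQ × PR = (-20, -8, -20).
Using P: P_1 has equation -20x - 8y - 20z = -244.
ST = (0, -3, 3), SU = (-13, 5, 8); a normal to P_2 is ST × SU = (-39, -39, -39).
Using S: P_2 has equation -39x - 39y - 39z = -546.
Solving the 3×3 linear system -20x - 8y - 20z = -244, -39x - 39y - 39z = -546, 2x - y - 4z = -17 (e.g. by elimination or Cramer's rule, determinant = -2808) gives (5, 3, 6).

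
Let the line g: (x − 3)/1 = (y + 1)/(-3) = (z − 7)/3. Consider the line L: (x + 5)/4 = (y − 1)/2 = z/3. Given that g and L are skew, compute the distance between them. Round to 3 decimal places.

g has direction (1, -3, 3) through (3, -1, 7).
L has direction (4, 2, 3) through (-5, 1, 0).
Common perpendicular direction n = (1, -3, 3) × (4, 2, 3) = (-15, 9, 14).
With w = (-5, 1, 0) − (3, -1, 7) = (-8, 2, -7), w · n = 40.
Distance = |w · n| / |n| = |40| / √502 ≈ 1.785.

1.785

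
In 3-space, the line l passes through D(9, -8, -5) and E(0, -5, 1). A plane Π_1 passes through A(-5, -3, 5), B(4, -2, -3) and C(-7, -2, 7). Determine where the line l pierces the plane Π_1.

(-3, -4, 3)

A direction vector for l is E − D = (-9, 3, 6).
AB = (9, 1, -8), AC = (-2, 1, 2); a normal to Π_1 is AB × AC = (10, -2, 11).
Using A: Π_1 has equation 10x - 2y + 11z = 11.
Substitute r = (9, -8, -5) + t(-9, 3, 6) into the plane: 51 + (-30)t = 11, so t = 4/3.
Intersection: (9, -8, -5) + (4/3)·(-9, 3, 6) = (-3, -4, 3).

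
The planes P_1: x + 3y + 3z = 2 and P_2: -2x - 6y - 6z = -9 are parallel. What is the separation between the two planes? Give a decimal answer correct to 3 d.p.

Rescale P_2 by 1/(-2): x + 3y + 3z = 9/2. Then distance = |2 − (9/2)| / √19 ≈ 0.574.

0.574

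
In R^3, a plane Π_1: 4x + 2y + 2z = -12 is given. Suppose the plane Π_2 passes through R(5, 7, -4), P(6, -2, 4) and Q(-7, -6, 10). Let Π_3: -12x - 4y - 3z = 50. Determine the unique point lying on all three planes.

(-5, -2, 6)

RP = (1, -9, 8), RQ = (-12, -13, 14); a normal to Π_2 is RP × RQ = (-22, -110, -121).
Using R: Π_2 has equation -22x - 110y - 121z = -396.
Solving the 3×3 linear system 4x + 2y + 2z = -12, -22x - 110y - 121z = -396, -12x - 4y - 3z = 50 (e.g. by elimination or Cramer's rule, determinant = -308) gives (-5, -2, 6).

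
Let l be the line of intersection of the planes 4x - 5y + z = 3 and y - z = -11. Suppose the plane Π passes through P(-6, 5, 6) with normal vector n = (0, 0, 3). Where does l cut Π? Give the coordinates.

Direction of l: (4, -5, 1) × (0, 1, -1) = (4, 4, 4).
A point on l: solving the two plane equations with x = -17 gives (-17, -15, -4).
Π: n·r = n·P gives 3z = 18.
Substitute r = (-17, -15, -4) + t(4, 4, 4) into the plane: -12 + 12t = 18, so t = 5/2.
Intersection: (-17, -15, -4) + (5/2)·(4, 4, 4) = (-7, -5, 6).

(-7, -5, 6)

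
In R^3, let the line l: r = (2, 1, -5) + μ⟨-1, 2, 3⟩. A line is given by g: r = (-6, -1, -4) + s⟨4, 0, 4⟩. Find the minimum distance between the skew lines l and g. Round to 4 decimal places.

5.3072

Common perpendicular direction n = (-1, 2, 3) × (4, 0, 4) = (8, 16, -8).
With w = (-6, -1, -4) − (2, 1, -5) = (-8, -2, 1), w · n = -104.
Distance = |w · n| / |n| = |-104| / √384 ≈ 5.3072.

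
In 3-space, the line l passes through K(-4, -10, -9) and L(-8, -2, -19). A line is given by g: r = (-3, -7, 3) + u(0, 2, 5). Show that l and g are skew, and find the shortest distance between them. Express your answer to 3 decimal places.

0.376

A direction vector for l is L − K = (-4, 8, -10).
Common perpendicular direction n = (-4, 8, -10) × (0, 2, 5) = (60, 20, -8).
With w = (-3, -7, 3) − (-4, -10, -9) = (1, 3, 12), w · n = 24.
Since n ≠ 0 the lines are not parallel, and w · n = 24 ≠ 0 so they do not intersect; hence they are skew.
Distance = |w · n| / |n| = |24| / √4064 ≈ 0.376.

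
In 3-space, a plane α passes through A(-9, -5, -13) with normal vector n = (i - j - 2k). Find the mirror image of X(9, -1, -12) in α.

α: n·r = n·A gives x - y - 2z = 22.
λ = (n·X − d)/|n|² = (34 − 22)/6 = 2.
Reflection = X − 2λn = (9, -1, -12) − 4·(1, -1, -2) = (5, 3, -4).

(5, 3, -4)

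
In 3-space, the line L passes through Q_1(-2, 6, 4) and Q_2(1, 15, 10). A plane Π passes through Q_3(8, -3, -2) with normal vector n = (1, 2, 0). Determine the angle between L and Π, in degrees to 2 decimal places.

56.79

A direction vector for L is Q_2 − Q_1 = (3, 9, 6).
Π: n·r = n·Q_3 gives x + 2y = 2.
sin θ = |n·v| / (|n||v|) = |21| / (√5 · √126) = 0.83666.
θ ≈ 56.79°.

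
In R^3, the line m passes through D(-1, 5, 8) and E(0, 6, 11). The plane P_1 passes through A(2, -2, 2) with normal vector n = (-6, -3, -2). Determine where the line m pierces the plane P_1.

A direction vector for m is E − D = (1, 1, 3).
P_1: n·r = n·A gives -6x - 3y - 2z = -10.
Substitute r = (-1, 5, 8) + t(1, 1, 3) into the plane: -25 + (-15)t = -10, so t = -1.
Intersection: (-1, 5, 8) + (-1)·(1, 1, 3) = (-2, 4, 5).

(-2, 4, 5)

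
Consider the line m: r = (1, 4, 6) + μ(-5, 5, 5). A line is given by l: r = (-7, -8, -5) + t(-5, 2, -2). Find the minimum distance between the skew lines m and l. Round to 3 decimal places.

Common perpendicular direction n = (-5, 5, 5) × (-5, 2, -2) = (-20, -35, 15).
With w = (-7, -8, -5) − (1, 4, 6) = (-8, -12, -11), w · n = 415.
Distance = |w · n| / |n| = |415| / √1850 ≈ 9.649.

9.649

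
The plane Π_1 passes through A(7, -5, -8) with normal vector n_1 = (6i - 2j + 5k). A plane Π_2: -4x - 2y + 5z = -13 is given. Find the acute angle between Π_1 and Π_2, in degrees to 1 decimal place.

84.7

Π_1: n_1·r = n_1·A gives 6x - 2y + 5z = 12.
cos θ = |n₁·n₂| / (|n₁||n₂|) = |5| / (√65 · √45).
θ = arccos(0.09245) ≈ 84.7°.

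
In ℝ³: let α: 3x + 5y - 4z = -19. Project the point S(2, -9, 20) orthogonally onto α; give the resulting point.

(8, 1, 12)

Foot = S − λn with λ = (n·S − d)/|n|² = (-119 − (-19))/50 = -2.
Foot = (2, -9, 20) − (-2)·(3, 5, -4) = (8, 1, 12).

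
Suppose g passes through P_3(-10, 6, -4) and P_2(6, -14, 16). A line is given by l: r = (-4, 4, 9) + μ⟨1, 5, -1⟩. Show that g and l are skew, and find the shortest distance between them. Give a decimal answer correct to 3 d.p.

5.623

A direction vector for g is P_2 − P_3 = (16, -20, 20).
Common perpendicular direction n = (16, -20, 20) × (1, 5, -1) = (-80, 36, 100).
With w = (-4, 4, 9) − (-10, 6, -4) = (6, -2, 13), w · n = 748.
Since n ≠ 0 the lines are not parallel, and w · n = 748 ≠ 0 so they do not intersect; hence they are skew.
Distance = |w · n| / |n| = |748| / √17696 ≈ 5.623.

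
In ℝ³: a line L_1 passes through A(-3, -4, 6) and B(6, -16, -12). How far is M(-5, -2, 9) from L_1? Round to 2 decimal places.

A direction vector for L_1 is B − A = (9, -12, -18).
Taking (-3, -4, 6) on L_1 with direction v = (9, -12, -18): w = M − (-3, -4, 6) = (-2, 2, 3), and w × v = (0, -9, 6).
Distance = |w × v| / |v| = √117 / √549 ≈ 0.46.

0.46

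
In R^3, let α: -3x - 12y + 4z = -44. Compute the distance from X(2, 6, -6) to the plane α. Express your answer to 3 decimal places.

4.462

n·X − d = (-3)·(2) + (-12)·(6) + (4)·(-6) − (-44) = -58; |n| = √169.
Distance = |-58| / √169 = 58/√169 ≈ 4.462.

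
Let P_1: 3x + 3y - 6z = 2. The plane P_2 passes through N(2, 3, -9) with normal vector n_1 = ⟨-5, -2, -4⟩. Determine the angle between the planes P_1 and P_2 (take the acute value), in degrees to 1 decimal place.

86.5

P_2: n_1·r = n_1·N gives -5x - 2y - 4z = 20.
cos θ = |n₁·n₂| / (|n₁||n₂|) = |3| / (√54 · √45).
θ = arccos(0.06086) ≈ 86.5°.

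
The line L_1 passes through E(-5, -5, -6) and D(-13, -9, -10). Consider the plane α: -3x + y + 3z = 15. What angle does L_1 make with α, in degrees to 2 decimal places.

A direction vector for L_1 is D − E = (-8, -4, -4).
sin θ = |n·v| / (|n||v|) = |8| / (√19 · √96) = 0.18732.
θ ≈ 10.80°.

10.80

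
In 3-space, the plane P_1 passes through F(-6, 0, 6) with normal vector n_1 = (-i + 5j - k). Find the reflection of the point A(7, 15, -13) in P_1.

P_1: n_1·r = n_1·F gives -x + 5y - z = 0.
λ = (n·A − d)/|n|² = (81 − 0)/27 = 3.
Reflection = A − 2λn = (7, 15, -13) − 6·(-1, 5, -1) = (13, -15, -7).

(13, -15, -7)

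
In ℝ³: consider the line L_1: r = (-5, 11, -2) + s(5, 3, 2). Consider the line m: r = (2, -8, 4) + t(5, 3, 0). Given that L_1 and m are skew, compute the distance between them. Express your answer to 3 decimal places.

19.894

Common perpendicular direction n = (5, 3, 2) × (5, 3, 0) = (-6, 10, 0).
With w = (2, -8, 4) − (-5, 11, -2) = (7, -19, 6), w · n = -232.
Distance = |w · n| / |n| = |-232| / √136 ≈ 19.894.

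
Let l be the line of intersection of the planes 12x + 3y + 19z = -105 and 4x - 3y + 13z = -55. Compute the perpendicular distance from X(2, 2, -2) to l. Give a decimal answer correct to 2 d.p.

5.78

Direction of l: (12, 3, 19) × (4, -3, 13) = (96, -80, -48).
A point on l: solving the two plane equations with x = 2 gives (2, -5, -6).
Taking (2, -5, -6) on l with direction v = (96, -80, -48): w = X − (2, -5, -6) = (0, 7, 4), and w × v = (-16, 384, -672).
Distance = |w × v| / |v| = √599296 / √17920 ≈ 5.78.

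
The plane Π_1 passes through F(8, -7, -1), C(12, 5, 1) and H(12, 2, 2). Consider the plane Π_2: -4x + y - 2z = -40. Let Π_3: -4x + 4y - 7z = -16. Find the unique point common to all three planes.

FC = (4, 12, 2), FH = (4, 9, 3); a normal to Π_1 is FC × FH = (18, -4, -12).
Using F: Π_1 has equation 18x - 4y - 12z = 184.
Solving the 3×3 linear system 18x - 4y - 12z = 184, -4x + y - 2z = -40, -4x + 4y - 7z = -16 (e.g. by elimination or Cramer's rule, determinant = 242) gives (12, 8, 0).

(12, 8, 0)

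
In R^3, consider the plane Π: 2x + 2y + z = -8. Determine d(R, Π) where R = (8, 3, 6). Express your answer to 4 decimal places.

12.0000

n·R − d = (2)·(8) + (2)·(3) + (1)·(6) − (-8) = 36; |n| = √9.
Distance = |36| / √9 = 36/√9 ≈ 12.0000.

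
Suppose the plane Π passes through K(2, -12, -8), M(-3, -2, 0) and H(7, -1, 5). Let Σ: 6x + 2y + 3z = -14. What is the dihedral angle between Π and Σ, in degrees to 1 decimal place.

82.2

KM = (-5, 10, 8), KH = (5, 11, 13); a normal to Π is KM × KH = (42, 105, -105).
Using K: Π has equation 42x + 105y - 105z = -336.
cos θ = |n₁·n₂| / (|n₁||n₂|) = |147| / (√23814 · √49).
θ = arccos(0.13608) ≈ 82.2°.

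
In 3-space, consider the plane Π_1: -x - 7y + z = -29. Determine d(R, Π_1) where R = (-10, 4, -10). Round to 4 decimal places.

n·R − d = (-1)·(-10) + (-7)·(4) + (1)·(-10) − (-29) = 1; |n| = √51.
Distance = |1| / √51 = 1/√51 ≈ 0.1400.

0.1400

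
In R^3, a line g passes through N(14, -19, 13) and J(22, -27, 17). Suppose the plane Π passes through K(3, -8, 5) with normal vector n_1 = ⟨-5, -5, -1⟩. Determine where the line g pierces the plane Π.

(-2, -3, 5)

A direction vector for g is J − N = (8, -8, 4).
Π: n_1·r = n_1·K gives -5x - 5y - z = 20.
Substitute r = (14, -19, 13) + t(8, -8, 4) into the plane: 12 + (-4)t = 20, so t = -2.
Intersection: (14, -19, 13) + (-2)·(8, -8, 4) = (-2, -3, 5).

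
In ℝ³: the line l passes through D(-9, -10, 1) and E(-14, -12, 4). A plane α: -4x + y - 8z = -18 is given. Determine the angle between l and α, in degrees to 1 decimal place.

A direction vector for l is E − D = (-5, -2, 3).
sin θ = |n·v| / (|n||v|) = |-6| / (√81 · √38) = 0.10815.
θ ≈ 6.2°.

6.2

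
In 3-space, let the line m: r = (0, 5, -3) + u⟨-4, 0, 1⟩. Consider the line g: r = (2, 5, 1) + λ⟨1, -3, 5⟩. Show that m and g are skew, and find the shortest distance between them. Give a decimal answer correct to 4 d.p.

2.2156

Common perpendicular direction n = (-4, 0, 1) × (1, -3, 5) = (3, 21, 12).
With w = (2, 5, 1) − (0, 5, -3) = (2, 0, 4), w · n = 54.
Since n ≠ 0 the lines are not parallel, and w · n = 54 ≠ 0 so they do not intersect; hence they are skew.
Distance = |w · n| / |n| = |54| / √594 ≈ 2.2156.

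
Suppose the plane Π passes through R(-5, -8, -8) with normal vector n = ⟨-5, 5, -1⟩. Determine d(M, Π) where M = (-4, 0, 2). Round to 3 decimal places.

3.501

Π: n·r = n·R gives -5x + 5y - z = -7.
n·M − d = (-5)·(-4) + (5)·(0) + (-1)·(2) − (-7) = 25; |n| = √51.
Distance = |25| / √51 = 25/√51 ≈ 3.501.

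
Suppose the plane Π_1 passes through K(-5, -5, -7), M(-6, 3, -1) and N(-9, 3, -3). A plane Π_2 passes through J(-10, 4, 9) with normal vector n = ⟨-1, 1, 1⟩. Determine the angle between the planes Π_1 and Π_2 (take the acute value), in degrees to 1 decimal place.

KM = (-1, 8, 6), KN = (-4, 8, 4); a normal to Π_1 is KM × KN = (-16, -20, 24).
Using K: Π_1 has equation -16x - 20y + 24z = 12.
Π_2: n·r = n·J gives -x + y + z = 23.
cos θ = |n₁·n₂| / (|n₁||n₂|) = |20| / (√1232 · √3).
θ = arccos(0.32898) ≈ 70.8°.

70.8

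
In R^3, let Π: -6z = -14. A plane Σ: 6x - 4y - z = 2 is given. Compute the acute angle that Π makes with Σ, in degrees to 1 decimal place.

82.1

cos θ = |n₁·n₂| / (|n₁||n₂|) = |6| / (√36 · √53).
θ = arccos(0.13736) ≈ 82.1°.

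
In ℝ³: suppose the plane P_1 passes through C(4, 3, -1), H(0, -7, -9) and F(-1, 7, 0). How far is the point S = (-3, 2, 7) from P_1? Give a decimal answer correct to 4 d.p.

8.8196

CH = (-4, -10, -8), CF = (-5, 4, 1); a normal to P_1 is CH × CF = (22, 44, -66).
Using C: P_1 has equation 22x + 44y - 66z = 286.
n·S − d = (22)·(-3) + (44)·(2) + (-66)·(7) − 286 = -726; |n| = √6776.
Distance = |-726| / √6776 = 726/√6776 ≈ 8.8196.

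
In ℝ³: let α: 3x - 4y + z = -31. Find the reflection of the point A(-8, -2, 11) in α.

(-14, 6, 9)

λ = (n·A − d)/|n|² = (-5 − (-31))/26 = 1.
Reflection = A − 2λn = (-8, -2, 11) − 2·(3, -4, 1) = (-14, 6, 9).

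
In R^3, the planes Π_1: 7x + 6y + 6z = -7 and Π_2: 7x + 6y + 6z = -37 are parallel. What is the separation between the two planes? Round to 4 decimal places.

2.7273

Same normal n = (7, 6, 6) with |n| = √121; distance = |-7 − (-37)| / |n| = 30/√121 ≈ 2.7273.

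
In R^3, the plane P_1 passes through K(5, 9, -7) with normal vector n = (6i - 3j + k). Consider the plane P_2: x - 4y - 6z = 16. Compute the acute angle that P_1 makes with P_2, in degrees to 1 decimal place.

P_1: n·r = n·K gives 6x - 3y + z = -4.
cos θ = |n₁·n₂| / (|n₁||n₂|) = |12| / (√46 · √53).
θ = arccos(0.24303) ≈ 75.9°.

75.9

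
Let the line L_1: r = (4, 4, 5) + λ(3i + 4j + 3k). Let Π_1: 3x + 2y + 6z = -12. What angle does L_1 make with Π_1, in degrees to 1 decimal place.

59.0

sin θ = |n·v| / (|n||v|) = |35| / (√49 · √34) = 0.85749.
θ ≈ 59.0°.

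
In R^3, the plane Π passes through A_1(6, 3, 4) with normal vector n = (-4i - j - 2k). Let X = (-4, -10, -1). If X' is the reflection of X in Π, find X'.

(20, -4, 11)

Π: n·r = n·A_1 gives -4x - y - 2z = -35.
λ = (n·X − d)/|n|² = (28 − (-35))/21 = 3.
Reflection = X − 2λn = (-4, -10, -1) − 6·(-4, -1, -2) = (20, -4, 11).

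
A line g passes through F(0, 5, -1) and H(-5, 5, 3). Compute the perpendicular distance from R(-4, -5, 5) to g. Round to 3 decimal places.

10.236

A direction vector for g is H − F = (-5, 0, 4).
Taking (0, 5, -1) on g with direction v = (-5, 0, 4): w = R − (0, 5, -1) = (-4, -10, 6), and w × v = (-40, -14, -50).
Distance = |w × v| / |v| = √4296 / √41 ≈ 10.236.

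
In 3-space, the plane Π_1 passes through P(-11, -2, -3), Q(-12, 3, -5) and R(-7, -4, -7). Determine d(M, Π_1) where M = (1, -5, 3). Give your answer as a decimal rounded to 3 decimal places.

11.142

PQ = (-1, 5, -2), PR = (4, -2, -4); a normal to Π_1 is PQ × PR = (-24, -12, -18).
Using P: Π_1 has equation -24x - 12y - 18z = 342.
n·M − d = (-24)·(1) + (-12)·(-5) + (-18)·(3) − 342 = -360; |n| = √1044.
Distance = |-360| / √1044 = 360/√1044 ≈ 11.142.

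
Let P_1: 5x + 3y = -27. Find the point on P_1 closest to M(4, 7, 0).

Foot = M − λn with λ = (n·M − d)/|n|² = (41 − (-27))/34 = 2.
Foot = (4, 7, 0) − 2·(5, 3, 0) = (-6, 1, 0).

(-6, 1, 0)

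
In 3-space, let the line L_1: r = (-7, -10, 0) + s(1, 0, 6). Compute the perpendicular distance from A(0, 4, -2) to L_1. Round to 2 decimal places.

Taking (-7, -10, 0) on L_1 with direction v = (1, 0, 6): w = A − (-7, -10, 0) = (7, 14, -2), and w × v = (84, -44, -14).
Distance = |w × v| / |v| = √9188 / √37 ≈ 15.76.

15.76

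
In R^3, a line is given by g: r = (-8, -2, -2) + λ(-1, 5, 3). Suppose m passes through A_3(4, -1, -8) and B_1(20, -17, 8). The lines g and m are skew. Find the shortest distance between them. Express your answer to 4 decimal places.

12.6557

A direction vector for m is B_1 − A_3 = (16, -16, 16).
Common perpendicular direction n = (-1, 5, 3) × (16, -16, 16) = (128, 64, -64).
With w = (4, -1, -8) − (-8, -2, -2) = (12, 1, -6), w · n = 1984.
Distance = |w · n| / |n| = |1984| / √24576 ≈ 12.6557.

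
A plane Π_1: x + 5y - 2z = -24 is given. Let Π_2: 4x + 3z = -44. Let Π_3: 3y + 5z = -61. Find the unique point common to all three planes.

(-5, -7, -8)

Solving the 3×3 linear system x + 5y - 2z = -24, 4x + 3z = -44, 3y + 5z = -61 (e.g. by elimination or Cramer's rule, determinant = -133) gives (-5, -7, -8).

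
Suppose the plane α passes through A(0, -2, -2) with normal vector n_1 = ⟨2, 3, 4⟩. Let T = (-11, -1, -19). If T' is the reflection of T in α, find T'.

(1, 17, 5)

α: n_1·r = n_1·A gives 2x + 3y + 4z = -14.
λ = (n·T − d)/|n|² = (-101 − (-14))/29 = -3.
Reflection = T − 2λn = (-11, -1, -19) − (-6)·(2, 3, 4) = (1, 17, 5).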